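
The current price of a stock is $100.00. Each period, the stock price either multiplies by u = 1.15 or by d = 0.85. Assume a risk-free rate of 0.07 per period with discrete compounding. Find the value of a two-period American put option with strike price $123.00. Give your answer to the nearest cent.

Risk-neutral probability p = (1 + 0.07 − 0.85)/(1.15 − 0.85) = 0.2200/0.3000 = 0.7333
Terminal stock prices: S_uu = 132.2, S_ud = 97.75, S_dd = 72.25
Terminal payoffs (K − S): max(-9.25, 0) = 0, max(25.25, 0) = 25.25, max(50.75, 0) = 50.75
Node u (S = 115): continuation = 1/1.07·[0.7333·0.0000 + 0.2667·25.2500] = 6.2928; exercise value = 8.0000 > continuation, so V_u = 8.0000 (exercise)
Node d (S = 85): continuation = 1/1.07·[0.7333·25.2500 + 0.2667·50.7500] = 29.9533; exercise value = 38.0000 > continuation, so V_d = 38.0000 (exercise)
Node 0 (S = 100): continuation = 1/1.07·[0.7333·8.0000 + 0.2667·38.0000] = 14.9533; exercise value = 23.0000 > continuation, so V_0 = 23.0000 (exercise)

$23.00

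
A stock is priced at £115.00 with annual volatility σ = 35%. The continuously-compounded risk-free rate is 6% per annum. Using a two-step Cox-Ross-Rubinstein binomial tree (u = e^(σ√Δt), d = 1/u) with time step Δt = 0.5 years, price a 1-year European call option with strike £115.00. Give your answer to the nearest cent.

CRR parameters: u = e^(σ√Δt) = e^(0.35·√0.5) = 1.2808, d = 1/u = 0.7808
Per-period rate: rΔt = 0.06·0.5 = 0.03, so R = e^0.03 = 1.0305
Risk-neutral probability p = (e^0.03 − 0.7808)/(1.2808 − 0.7808) = 0.2497/0.5000 = 0.4993
Terminal stock prices: S_uu = 188.7, S_ud = 115, S_dd = 70.1
Terminal payoffs (S − K): max(73.65, 0) = 73.65, max(0, 0) = 0, max(-44.9, 0) = 0
Node u (S = 147.3): V_u = e^(−0.03)·[0.4993·73.6525 + 0.5007·0.0000] = 35.6911
Node d (S = 89.79): V_d = e^(−0.03)·[0.4993·0.0000 + 0.5007·0.0000] = 0.0000
Node 0 (S = 115): V_0 = e^(−0.03)·[0.4993·35.6911 + 0.5007·0.0000] = 17.2955

£17.30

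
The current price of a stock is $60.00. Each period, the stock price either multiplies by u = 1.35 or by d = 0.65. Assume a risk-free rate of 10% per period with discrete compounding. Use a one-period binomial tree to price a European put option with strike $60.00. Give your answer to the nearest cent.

$6.82

Risk-neutral probability p = (1 + 0.1 − 0.65)/(1.35 − 0.65) = 0.4500/0.7000 = 0.6429
Terminal stock prices: S_u = 81, S_d = 39
Terminal payoffs (K − S): max(-21, 0) = 0, max(21, 0) = 21
Node 0 (S = 60): V_0 = 1/1.1·[0.6429·0.0000 + 0.3571·21.0000] = 6.8182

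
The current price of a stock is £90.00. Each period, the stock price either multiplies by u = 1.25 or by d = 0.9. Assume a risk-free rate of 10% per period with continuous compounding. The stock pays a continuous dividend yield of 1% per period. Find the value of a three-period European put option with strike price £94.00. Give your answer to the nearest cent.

Per-period risk-free factor R = e^0.1 = 1.1052; dividend-adjusted growth = e^(0.1−0.01) = 1.0942.
Risk-neutral probability p = (1.0942 − 0.9)/(1.25 − 0.9) = 0.1942/0.3500 = 0.5548
Terminal stock prices: S_uuu = 175.8, S_uud = 126.6, S_udd = 91.12, S_ddd = 65.61
Terminal payoffs (K − S): max(-81.78, 0) = 0, max(-32.56, 0) = 0, max(2.875, 0) = 2.875, max(28.39, 0) = 28.39
Node uu (S = 140.6): V_uu = e^(−0.1)·[0.5548·0.0000 + 0.4452·0.0000] = 0.0000
Node ud (S = 101.2): V_ud = e^(−0.1)·[0.5548·0.0000 + 0.4452·2.8750] = 1.1582
Node dd (S = 72.9): V_dd = e^(−0.1)·[0.5548·2.8750 + 0.4452·28.3900] = 12.8801
Node u (S = 112.5): V_u = e^(−0.1)·[0.5548·0.0000 + 0.4452·1.1582] = 0.4666
Node d (S = 81): V_d = e^(−0.1)·[0.5548·1.1582 + 0.4452·12.8801] = 5.7701
Node 0 (S = 90): V_0 = e^(−0.1)·[0.5548·0.4666 + 0.4452·5.7701] = 2.5587

£2.56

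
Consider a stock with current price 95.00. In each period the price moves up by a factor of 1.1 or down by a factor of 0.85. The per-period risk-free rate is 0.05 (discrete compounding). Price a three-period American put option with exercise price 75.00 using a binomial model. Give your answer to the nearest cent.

0.23

Risk-neutral probability p = (1 + 0.05 − 0.85)/(1.1 − 0.85) = 0.2000/0.2500 = 0.8000
Terminal stock prices: S_uuu = 126.4, S_uud = 97.71, S_udd = 75.5, S_ddd = 58.34
Terminal payoffs (K − S): max(-51.45, 0) = 0, max(-22.71, 0) = 0, max(-0.5012, 0) = 0, max(16.66, 0) = 16.66
Node uu (S = 115): continuation = 1/1.05·[0.8000·0.0000 + 0.2000·0.0000] = 0.0000; exercise value = 0.0000 ≤ continuation, so V_uu = 0.0000
Node ud (S = 88.83): continuation = 1/1.05·[0.8000·0.0000 + 0.2000·0.0000] = 0.0000; exercise value = 0.0000 ≤ continuation, so V_ud = 0.0000
Node dd (S = 68.64): continuation = 1/1.05·[0.8000·0.0000 + 0.2000·16.6581] = 3.1730; exercise value = 6.3625 > continuation, so V_dd = 6.3625 (exercise)
Node u (S = 104.5): continuation = 1/1.05·[0.8000·0.0000 + 0.2000·0.0000] = 0.0000; exercise value = 0.0000 ≤ continuation, so V_u = 0.0000
Node d (S = 80.75): continuation = 1/1.05·[0.8000·0.0000 + 0.2000·6.3625] = 1.2119; exercise value = 0.0000 ≤ continuation, so V_d = 1.2119
Node 0 (S = 95): continuation = 1/1.05·[0.8000·0.0000 + 0.2000·1.2119] = 0.2308; exercise value = 0.0000 ≤ continuation, so V_0 = 0.2308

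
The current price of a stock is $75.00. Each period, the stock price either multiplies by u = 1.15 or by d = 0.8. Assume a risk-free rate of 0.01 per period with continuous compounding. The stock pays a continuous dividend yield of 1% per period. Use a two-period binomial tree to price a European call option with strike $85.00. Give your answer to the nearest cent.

Per-period risk-free factor R = e^0.01 = 1.0101; dividend-adjusted growth = e^(0.01−0.01) = 1.0000.
Risk-neutral probability p = (1.0000 − 0.8)/(1.15 − 0.8) = 0.2000/0.3500 = 0.5714
Terminal stock prices: S_uu = 99.19, S_ud = 69, S_dd = 48
Terminal payoffs (S − K): max(14.19, 0) = 14.19, max(-16, 0) = 0, max(-37, 0) = 0
Node u (S = 86.25): V_u = e^(−0.01)·[0.5714·14.1875 + 0.4286·0.0000] = 8.0265
Node d (S = 60): V_d = e^(−0.01)·[0.5714·0.0000 + 0.4286·0.0000] = 0.0000
Node 0 (S = 75): V_0 = e^(−0.01)·[0.5714·8.0265 + 0.4286·0.0000] = 4.5409

$4.54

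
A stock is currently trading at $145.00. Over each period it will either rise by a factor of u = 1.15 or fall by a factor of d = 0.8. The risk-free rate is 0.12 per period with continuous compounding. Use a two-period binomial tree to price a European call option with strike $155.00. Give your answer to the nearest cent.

$25.32

Risk-neutral probability p = (e^0.12 − 0.8)/(1.15 − 0.8) = 0.3275/0.3500 = 0.9357
Terminal stock prices: S_uu = 191.8, S_ud = 133.4, S_dd = 92.8
Terminal payoffs (S − K): max(36.76, 0) = 36.76, max(-21.6, 0) = 0, max(-62.2, 0) = 0
Node u (S = 166.8): V_u = e^(−0.12)·[0.9357·36.7625 + 0.0643·0.0000] = 30.5091
Node d (S = 116): V_d = e^(−0.12)·[0.9357·0.0000 + 0.0643·0.0000] = 0.0000
Node 0 (S = 145): V_0 = e^(−0.12)·[0.9357·30.5091 + 0.0643·0.0000] = 25.3193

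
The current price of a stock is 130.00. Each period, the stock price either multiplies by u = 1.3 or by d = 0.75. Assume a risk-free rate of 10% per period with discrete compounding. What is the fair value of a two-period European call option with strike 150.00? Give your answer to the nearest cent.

23.33

Risk-neutral probability p = (1 + 0.1 − 0.75)/(1.3 − 0.75) = 0.3500/0.5500 = 0.6364
Terminal stock prices: S_uu = 219.7, S_ud = 126.8, S_dd = 73.12
Terminal payoffs (S − K): max(69.7, 0) = 69.7, max(-23.25, 0) = 0, max(-76.88, 0) = 0
Node u (S = 169): V_u = 1/1.1·[0.6364·69.7000 + 0.3636·0.0000] = 40.3223
Node d (S = 97.5): V_d = 1/1.1·[0.6364·0.0000 + 0.3636·0.0000] = 0.0000
Node 0 (S = 130): V_0 = 1/1.1·[0.6364·40.3223 + 0.3636·0.0000] = 23.3270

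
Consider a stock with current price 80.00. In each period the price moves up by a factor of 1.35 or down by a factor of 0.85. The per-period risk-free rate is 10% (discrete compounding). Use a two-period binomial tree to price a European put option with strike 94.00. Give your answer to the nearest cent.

8.39

Risk-neutral probability p = (1 + 0.1 − 0.85)/(1.35 − 0.85) = 0.2500/0.5000 = 0.5000
Terminal stock prices: S_uu = 145.8, S_ud = 91.8, S_dd = 57.8
Terminal payoffs (K − S): max(-51.8, 0) = 0, max(2.2, 0) = 2.2, max(36.2, 0) = 36.2
Node u (S = 108): V_u = 1/1.1·[0.5000·0.0000 + 0.5000·2.2000] = 1.0000
Node d (S = 68): V_d = 1/1.1·[0.5000·2.2000 + 0.5000·36.2000] = 17.4545
Node 0 (S = 80): V_0 = 1/1.1·[0.5000·1.0000 + 0.5000·17.4545] = 8.3884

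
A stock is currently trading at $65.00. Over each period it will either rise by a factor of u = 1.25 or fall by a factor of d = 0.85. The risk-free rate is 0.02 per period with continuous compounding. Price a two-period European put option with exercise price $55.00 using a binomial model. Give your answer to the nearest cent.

Risk-neutral probability p = (e^0.02 − 0.85)/(1.25 − 0.85) = 0.1702/0.4000 = 0.4255
Terminal stock prices: S_uu = 101.6, S_ud = 69.06, S_dd = 46.96
Terminal payoffs (K − S): max(-46.56, 0) = 0, max(-14.06, 0) = 0, max(8.038, 0) = 8.038
Node u (S = 81.25): V_u = e^(−0.02)·[0.4255·0.0000 + 0.5745·0.0000] = 0.0000
Node d (S = 55.25): V_d = e^(−0.02)·[0.4255·0.0000 + 0.5745·8.0375] = 4.5261
Node 0 (S = 65): V_0 = e^(−0.02)·[0.4255·0.0000 + 0.5745·4.5261] = 2.5487

$2.55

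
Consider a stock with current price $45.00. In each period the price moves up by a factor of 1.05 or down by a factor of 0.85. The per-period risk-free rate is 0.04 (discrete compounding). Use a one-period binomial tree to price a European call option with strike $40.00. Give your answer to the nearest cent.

Risk-neutral probability p = (1 + 0.04 − 0.85)/(1.05 − 0.85) = 0.1900/0.2000 = 0.9500
Terminal stock prices: S_u = 47.25, S_d = 38.25
Terminal payoffs (S − K): max(7.25, 0) = 7.25, max(-1.75, 0) = 0
Node 0 (S = 45): V_0 = 1/1.04·[0.9500·7.2500 + 0.0500·0.0000] = 6.6226

$6.62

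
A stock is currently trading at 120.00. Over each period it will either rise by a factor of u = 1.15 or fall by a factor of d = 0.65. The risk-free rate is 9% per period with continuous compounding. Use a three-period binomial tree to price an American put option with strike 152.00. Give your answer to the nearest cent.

32.00

Risk-neutral probability p = (e^0.09 − 0.65)/(1.15 − 0.65) = 0.4442/0.5000 = 0.8883
Terminal stock prices: S_uuu = 182.5, S_uud = 103.2, S_udd = 58.31, S_ddd = 32.95
Terminal payoffs (K − S): max(-30.5, 0) = 0, max(48.84, 0) = 48.84, max(93.69, 0) = 93.69, max(119, 0) = 119
Node uu (S = 158.7): continuation = e^(−0.09)·[0.8883·0.0000 + 0.1117·48.8450] = 4.9842; exercise value = 0.0000 ≤ continuation, so V_uu = 4.9842
Node ud (S = 89.7): continuation = e^(−0.09)·[0.8883·48.8450 + 0.1117·93.6950] = 49.2175; exercise value = 62.3000 > continuation, so V_ud = 62.3000 (exercise)
Node dd (S = 50.7): continuation = e^(−0.09)·[0.8883·93.6950 + 0.1117·119.0450] = 88.2175; exercise value = 101.3000 > continuation, so V_dd = 101.3000 (exercise)
Node u (S = 138): continuation = e^(−0.09)·[0.8883·4.9842 + 0.1117·62.3000] = 10.4038; exercise value = 14.0000 > continuation, so V_u = 14.0000 (exercise)
Node d (S = 78): continuation = e^(−0.09)·[0.8883·62.3000 + 0.1117·101.3000] = 60.9175; exercise value = 74.0000 > continuation, so V_d = 74.0000 (exercise)
Node 0 (S = 120): continuation = e^(−0.09)·[0.8883·14.0000 + 0.1117·74.0000] = 18.9175; exercise value = 32.0000 > continuation, so V_0 = 32.0000 (exercise)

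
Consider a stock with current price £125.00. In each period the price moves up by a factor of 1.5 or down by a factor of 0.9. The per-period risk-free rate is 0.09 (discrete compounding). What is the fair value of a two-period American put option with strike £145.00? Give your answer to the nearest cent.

£20.37

Risk-neutral probability p = (1 + 0.09 − 0.9)/(1.5 − 0.9) = 0.1900/0.6000 = 0.3167
Terminal stock prices: S_uu = 281.2, S_ud = 168.8, S_dd = 101.2
Terminal payoffs (K − S): max(-136.2, 0) = 0, max(-23.75, 0) = 0, max(43.75, 0) = 43.75
Node u (S = 187.5): continuation = 1/1.09·[0.3167·0.0000 + 0.6833·0.0000] = 0.0000; exercise value = 0.0000 ≤ continuation, so V_u = 0.0000
Node d (S = 112.5): continuation = 1/1.09·[0.3167·0.0000 + 0.6833·43.7500] = 27.4274; exercise value = 32.5000 > continuation, so V_d = 32.5000 (exercise)
Node 0 (S = 125): continuation = 1/1.09·[0.3167·0.0000 + 0.6833·32.5000] = 20.3746; exercise value = 20.0000 ≤ continuation, so V_0 = 20.3746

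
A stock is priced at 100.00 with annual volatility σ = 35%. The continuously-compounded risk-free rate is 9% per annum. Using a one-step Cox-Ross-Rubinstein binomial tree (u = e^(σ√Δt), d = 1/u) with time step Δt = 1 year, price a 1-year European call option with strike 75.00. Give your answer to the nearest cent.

33.34

CRR parameters: u = e^(σ√Δt) = e^(0.35·√1) = 1.4191, d = 1/u = 0.7047
Per-period rate: rΔt = 0.09·1 = 0.09, so R = e^0.09 = 1.0942
Risk-neutral probability p = (e^0.09 − 0.7047)/(1.4191 − 0.7047) = 0.3895/0.7144 = 0.5452
Terminal stock prices: S_u = 141.9, S_d = 70.47
Terminal payoffs (S − K): max(66.91, 0) = 66.91, max(-4.531, 0) = 0
Node 0 (S = 100): V_0 = e^(−0.09)·[0.5452·66.9068 + 0.4548·0.0000] = 33.3385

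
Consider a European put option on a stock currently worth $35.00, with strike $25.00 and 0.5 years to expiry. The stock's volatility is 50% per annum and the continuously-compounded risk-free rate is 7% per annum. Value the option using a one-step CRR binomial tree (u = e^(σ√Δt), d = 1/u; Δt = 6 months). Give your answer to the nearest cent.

CRR parameters: u = e^(σ√Δt) = e^(0.5·√0.5) = 1.4241, d = 1/u = 0.7022
Per-period rate: rΔt = 0.07·0.5 = 0.035, so R = e^0.035 = 1.0356
Risk-neutral probability p = (e^0.035 − 0.7022)/(1.4241 − 0.7022) = 0.3334/0.7219 = 0.4619
Terminal stock prices: S_u = 49.84, S_d = 24.58
Terminal payoffs (K − S): max(-24.84, 0) = 0, max(0.4234, 0) = 0.4234
Node 0 (S = 35): V_0 = e^(−0.035)·[0.4619·0.0000 + 0.5381·0.4234] = 0.2200

$0.22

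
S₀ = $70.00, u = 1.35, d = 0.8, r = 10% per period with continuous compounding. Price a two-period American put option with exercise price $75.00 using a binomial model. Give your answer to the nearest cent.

$7.65

Risk-neutral probability p = (e^0.1 − 0.8)/(1.35 − 0.8) = 0.3052/0.5500 = 0.5549
Terminal stock prices: S_uu = 127.6, S_ud = 75.6, S_dd = 44.8
Terminal payoffs (K − S): max(-52.58, 0) = 0, max(-0.6, 0) = 0, max(30.2, 0) = 30.2
Node u (S = 94.5): continuation = e^(−0.1)·[0.5549·0.0000 + 0.4451·0.0000] = 0.0000; exercise value = 0.0000 ≤ continuation, so V_u = 0.0000
Node d (S = 56): continuation = e^(−0.1)·[0.5549·0.0000 + 0.4451·30.2000] = 12.1640; exercise value = 19.0000 > continuation, so V_d = 19.0000 (exercise)
Node 0 (S = 70): continuation = e^(−0.1)·[0.5549·0.0000 + 0.4451·19.0000] = 7.6529; exercise value = 5.0000 ≤ continuation, so V_0 = 7.6529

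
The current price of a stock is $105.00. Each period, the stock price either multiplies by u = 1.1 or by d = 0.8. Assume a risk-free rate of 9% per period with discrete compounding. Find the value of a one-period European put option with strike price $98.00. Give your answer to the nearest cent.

$0.43

Risk-neutral probability p = (1 + 0.09 − 0.8)/(1.1 − 0.8) = 0.2900/0.3000 = 0.9667
Terminal stock prices: S_u = 115.5, S_d = 84
Terminal payoffs (K − S): max(-17.5, 0) = 0, max(14, 0) = 14
Node 0 (S = 105): V_0 = 1/1.09·[0.9667·0.0000 + 0.0333·14.0000] = 0.4281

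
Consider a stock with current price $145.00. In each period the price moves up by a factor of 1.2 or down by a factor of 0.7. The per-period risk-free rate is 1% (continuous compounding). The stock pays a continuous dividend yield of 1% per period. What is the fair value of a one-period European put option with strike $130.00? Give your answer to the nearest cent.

Per-period risk-free factor R = e^0.01 = 1.0101; dividend-adjusted growth = e^(0.01−0.01) = 1.0000.
Risk-neutral probability p = (1.0000 − 0.7)/(1.2 − 0.7) = 0.3000/0.5000 = 0.6000
Terminal stock prices: S_u = 174, S_d = 101.5
Terminal payoffs (K − S): max(-44, 0) = 0, max(28.5, 0) = 28.5
Node 0 (S = 145): V_0 = e^(−0.01)·[0.6000·0.0000 + 0.4000·28.5000] = 11.2866

$11.29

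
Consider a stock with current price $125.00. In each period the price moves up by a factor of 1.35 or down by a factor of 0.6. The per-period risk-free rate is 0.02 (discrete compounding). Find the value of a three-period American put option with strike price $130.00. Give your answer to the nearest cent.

Risk-neutral probability p = (1 + 0.02 − 0.6)/(1.35 − 0.6) = 0.4200/0.7500 = 0.5600
Terminal stock prices: S_uuu = 307.5, S_uud = 136.7, S_udd = 60.75, S_ddd = 27
Terminal payoffs (K − S): max(-177.5, 0) = 0, max(-6.688, 0) = 0, max(69.25, 0) = 69.25, max(103, 0) = 103
Node uu (S = 227.8): continuation = 1/1.02·[0.5600·0.0000 + 0.4400·0.0000] = 0.0000; exercise value = 0.0000 ≤ continuation, so V_uu = 0.0000
Node ud (S = 101.2): continuation = 1/1.02·[0.5600·0.0000 + 0.4400·69.2500] = 29.8725; exercise value = 28.7500 ≤ continuation, so V_ud = 29.8725
Node dd (S = 45): continuation = 1/1.02·[0.5600·69.2500 + 0.4400·103.0000] = 82.4510; exercise value = 85.0000 > continuation, so V_dd = 85.0000 (exercise)
Node u (S = 168.8): continuation = 1/1.02·[0.5600·0.0000 + 0.4400·29.8725] = 12.8862; exercise value = 0.0000 ≤ continuation, so V_u = 12.8862
Node d (S = 75): continuation = 1/1.02·[0.5600·29.8725 + 0.4400·85.0000] = 53.0673; exercise value = 55.0000 > continuation, so V_d = 55.0000 (exercise)
Node 0 (S = 125): continuation = 1/1.02·[0.5600·12.8862 + 0.4400·55.0000] = 30.8003; exercise value = 5.0000 ≤ continuation, so V_0 = 30.8003

$30.80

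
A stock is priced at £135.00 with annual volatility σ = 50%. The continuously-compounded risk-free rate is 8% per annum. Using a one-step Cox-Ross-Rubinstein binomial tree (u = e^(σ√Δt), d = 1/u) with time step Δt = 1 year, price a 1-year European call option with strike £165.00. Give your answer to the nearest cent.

£24.31

CRR parameters: u = e^(σ√Δt) = e^(0.5·√1) = 1.6487, d = 1/u = 0.6065
Per-period rate: rΔt = 0.08·1 = 0.08, so R = e^0.08 = 1.0833
Risk-neutral probability p = (e^0.08 − 0.6065)/(1.6487 − 0.6065) = 0.4768/1.0422 = 0.4575
Terminal stock prices: S_u = 222.6, S_d = 81.88
Terminal payoffs (S − K): max(57.58, 0) = 57.58, max(-83.12, 0) = 0
Node 0 (S = 135): V_0 = e^(−0.08)·[0.4575·57.5774 + 0.5425·0.0000] = 24.3141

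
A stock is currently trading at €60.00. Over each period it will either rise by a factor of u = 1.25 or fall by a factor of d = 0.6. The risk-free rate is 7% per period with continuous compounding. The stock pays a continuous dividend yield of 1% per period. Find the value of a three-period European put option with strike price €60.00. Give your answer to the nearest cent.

Per-period risk-free factor R = e^0.07 = 1.0725; dividend-adjusted growth = e^(0.07−0.01) = 1.0618.
Risk-neutral probability p = (1.0618 − 0.6)/(1.25 − 0.6) = 0.4618/0.6500 = 0.7105
Terminal stock prices: S_uuu = 117.2, S_uud = 56.25, S_udd = 27, S_ddd = 12.96
Terminal payoffs (K − S): max(-57.19, 0) = 0, max(3.75, 0) = 3.75, max(33, 0) = 33, max(47.04, 0) = 47.04
Node uu (S = 93.75): V_uu = e^(−0.07)·[0.7105·0.0000 + 0.2895·3.7500] = 1.0122
Node ud (S = 45): V_ud = e^(−0.07)·[0.7105·3.7500 + 0.2895·33.0000] = 11.3914
Node dd (S = 21.6): V_dd = e^(−0.07)·[0.7105·33.0000 + 0.2895·47.0400] = 34.5586
Node u (S = 75): V_u = e^(−0.07)·[0.7105·1.0122 + 0.2895·11.3914] = 3.7452
Node d (S = 36): V_d = e^(−0.07)·[0.7105·11.3914 + 0.2895·34.5586] = 16.8743
Node 0 (S = 60): V_0 = e^(−0.07)·[0.7105·3.7452 + 0.2895·16.8743] = 7.0357

€7.04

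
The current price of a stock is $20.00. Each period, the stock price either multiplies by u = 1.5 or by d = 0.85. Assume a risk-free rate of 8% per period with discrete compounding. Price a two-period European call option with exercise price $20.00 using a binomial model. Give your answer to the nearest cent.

Risk-neutral probability p = (1 + 0.08 − 0.85)/(1.5 − 0.85) = 0.2300/0.6500 = 0.3538
Terminal stock prices: S_uu = 45, S_ud = 25.5, S_dd = 14.45
Terminal payoffs (S − K): max(25, 0) = 25, max(5.5, 0) = 5.5, max(-5.55, 0) = 0
Node u (S = 30): V_u = 1/1.08·[0.3538·25.0000 + 0.6462·5.5000] = 11.4815
Node d (S = 17): V_d = 1/1.08·[0.3538·5.5000 + 0.6462·0.0000] = 1.8020
Node 0 (S = 20): V_0 = 1/1.08·[0.3538·11.4815 + 0.6462·1.8020] = 4.8399

$4.84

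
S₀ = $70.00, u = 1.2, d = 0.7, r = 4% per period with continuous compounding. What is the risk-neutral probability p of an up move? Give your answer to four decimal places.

Risk-neutral probability p = (e^0.04 − 0.7)/(1.2 − 0.7) = 0.3408/0.5000 = 0.6816

p = 0.6816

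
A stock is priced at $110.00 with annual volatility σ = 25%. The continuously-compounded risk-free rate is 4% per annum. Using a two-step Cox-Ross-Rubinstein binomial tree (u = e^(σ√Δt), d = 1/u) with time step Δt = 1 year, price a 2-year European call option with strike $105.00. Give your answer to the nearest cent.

CRR parameters: u = e^(σ√Δt) = e^(0.25·√1) = 1.2840, d = 1/u = 0.7788
Per-period rate: rΔt = 0.04·1 = 0.04, so R = e^0.04 = 1.0408
Risk-neutral probability p = (e^0.04 − 0.7788)/(1.2840 − 0.7788) = 0.2620/0.5052 = 0.5186
Terminal stock prices: S_uu = 181.4, S_ud = 110, S_dd = 66.72
Terminal payoffs (S − K): max(76.36, 0) = 76.36, max(5, 0) = 5, max(-38.28, 0) = 0
Node u (S = 141.2): V_u = e^(−0.04)·[0.5186·76.3593 + 0.4814·5.0000] = 40.3599
Node d (S = 85.67): V_d = e^(−0.04)·[0.5186·5.0000 + 0.4814·0.0000] = 2.4913
Node 0 (S = 110): V_0 = e^(−0.04)·[0.5186·40.3599 + 0.4814·2.4913] = 21.2623

$21.26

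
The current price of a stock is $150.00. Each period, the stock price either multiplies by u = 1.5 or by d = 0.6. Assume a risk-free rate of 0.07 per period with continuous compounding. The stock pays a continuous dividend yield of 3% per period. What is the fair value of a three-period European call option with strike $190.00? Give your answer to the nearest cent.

$33.84

Per-period risk-free factor R = e^0.07 = 1.0725; dividend-adjusted growth = e^(0.07−0.03) = 1.0408.
Risk-neutral probability p = (1.0408 − 0.6)/(1.5 − 0.6) = 0.4408/0.9000 = 0.4898
Terminal stock prices: S_uuu = 506.2, S_uud = 202.5, S_udd = 81, S_ddd = 32.4
Terminal payoffs (S − K): max(316.2, 0) = 316.2, max(12.5, 0) = 12.5, max(-109, 0) = 0, max(-157.6, 0) = 0
Node uu (S = 337.5): V_uu = e^(−0.07)·[0.4898·316.2500 + 0.5102·12.5000] = 150.3705
Node ud (S = 135): V_ud = e^(−0.07)·[0.4898·12.5000 + 0.5102·0.0000] = 5.7085
Node dd (S = 54): V_dd = e^(−0.07)·[0.4898·0.0000 + 0.5102·0.0000] = 0.0000
Node u (S = 225): V_u = e^(−0.07)·[0.4898·150.3705 + 0.5102·5.7085] = 71.3864
Node d (S = 90): V_d = e^(−0.07)·[0.4898·5.7085 + 0.5102·0.0000] = 2.6069
Node 0 (S = 150): V_0 = e^(−0.07)·[0.4898·71.3864 + 0.5102·2.6069] = 33.8407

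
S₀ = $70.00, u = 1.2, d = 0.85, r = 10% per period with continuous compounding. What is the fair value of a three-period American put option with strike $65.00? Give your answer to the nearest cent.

Risk-neutral probability p = (e^0.1 − 0.85)/(1.2 − 0.85) = 0.2552/0.3500 = 0.7291
Terminal stock prices: S_uuu = 121, S_uud = 85.68, S_udd = 60.69, S_ddd = 42.99
Terminal payoffs (K − S): max(-55.96, 0) = 0, max(-20.68, 0) = 0, max(4.31, 0) = 4.31, max(22.01, 0) = 22.01
Node uu (S = 100.8): continuation = e^(−0.1)·[0.7291·0.0000 + 0.2709·0.0000] = 0.0000; exercise value = 0.0000 ≤ continuation, so V_uu = 0.0000
Node ud (S = 71.4): continuation = e^(−0.1)·[0.7291·0.0000 + 0.2709·4.3100] = 1.0566; exercise value = 0.0000 ≤ continuation, so V_ud = 1.0566
Node dd (S = 50.57): continuation = e^(−0.1)·[0.7291·4.3100 + 0.2709·22.0113] = 8.2394; exercise value = 14.4250 > continuation, so V_dd = 14.4250 (exercise)
Node u (S = 84): continuation = e^(−0.1)·[0.7291·0.0000 + 0.2709·1.0566] = 0.2590; exercise value = 0.0000 ≤ continuation, so V_u = 0.2590
Node d (S = 59.5): continuation = e^(−0.1)·[0.7291·1.0566 + 0.2709·14.4250] = 4.2334; exercise value = 5.5000 > continuation, so V_d = 5.5000 (exercise)
Node 0 (S = 70): continuation = e^(−0.1)·[0.7291·0.2590 + 0.2709·5.5000] = 1.5192; exercise value = 0.0000 ≤ continuation, so V_0 = 1.5192

$1.52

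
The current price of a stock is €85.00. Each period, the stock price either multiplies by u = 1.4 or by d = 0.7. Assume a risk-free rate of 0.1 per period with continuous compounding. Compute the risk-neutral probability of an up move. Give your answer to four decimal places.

p = 0.5788

Risk-neutral probability p = (e^0.1 − 0.7)/(1.4 − 0.7) = 0.4052/0.7000 = 0.5788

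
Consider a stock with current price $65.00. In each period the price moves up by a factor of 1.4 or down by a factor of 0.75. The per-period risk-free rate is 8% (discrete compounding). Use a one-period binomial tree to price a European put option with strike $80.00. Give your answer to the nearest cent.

Risk-neutral probability p = (1 + 0.08 − 0.75)/(1.4 − 0.75) = 0.3300/0.6500 = 0.5077
Terminal stock prices: S_u = 91, S_d = 48.75
Terminal payoffs (K − S): max(-11, 0) = 0, max(31.25, 0) = 31.25
Node 0 (S = 65): V_0 = 1/1.08·[0.5077·0.0000 + 0.4923·31.2500] = 14.2450

$14.25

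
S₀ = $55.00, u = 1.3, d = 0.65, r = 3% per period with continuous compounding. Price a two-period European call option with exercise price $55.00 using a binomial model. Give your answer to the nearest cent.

Risk-neutral probability p = (e^0.03 − 0.65)/(1.3 − 0.65) = 0.3805/0.6500 = 0.5853
Terminal stock prices: S_uu = 92.95, S_ud = 46.48, S_dd = 23.24
Terminal payoffs (S − K): max(37.95, 0) = 37.95, max(-8.525, 0) = 0, max(-31.76, 0) = 0
Node u (S = 71.5): V_u = e^(−0.03)·[0.5853·37.9500 + 0.4147·0.0000] = 21.5562
Node d (S = 35.75): V_d = e^(−0.03)·[0.5853·0.0000 + 0.4147·0.0000] = 0.0000
Node 0 (S = 55): V_0 = e^(−0.03)·[0.5853·21.5562 + 0.4147·0.0000] = 12.2443

$12.24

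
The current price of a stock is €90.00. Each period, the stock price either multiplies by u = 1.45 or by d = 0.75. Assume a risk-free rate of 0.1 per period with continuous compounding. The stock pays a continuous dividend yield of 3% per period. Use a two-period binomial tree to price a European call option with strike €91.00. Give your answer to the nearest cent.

€19.87

Per-period risk-free factor R = e^0.1 = 1.1052; dividend-adjusted growth = e^(0.1−0.03) = 1.0725.
Risk-neutral probability p = (1.0725 − 0.75)/(1.45 − 0.75) = 0.3225/0.7000 = 0.4607
Terminal stock prices: S_uu = 189.2, S_ud = 97.88, S_dd = 50.62
Terminal payoffs (S − K): max(98.22, 0) = 98.22, max(6.875, 0) = 6.875, max(-40.38, 0) = 0
Node u (S = 130.5): V_u = e^(−0.1)·[0.4607·98.2250 + 0.5393·6.8750] = 44.3029
Node d (S = 67.5): V_d = e^(−0.1)·[0.4607·6.8750 + 0.5393·0.0000] = 2.8661
Node 0 (S = 90): V_0 = e^(−0.1)·[0.4607·44.3029 + 0.5393·2.8661] = 19.8676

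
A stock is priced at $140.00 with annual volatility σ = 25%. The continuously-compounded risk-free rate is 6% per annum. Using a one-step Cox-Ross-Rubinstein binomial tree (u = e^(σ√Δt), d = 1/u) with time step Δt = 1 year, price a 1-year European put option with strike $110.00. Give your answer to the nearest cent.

$0.40

CRR parameters: u = e^(σ√Δt) = e^(0.25·√1) = 1.2840, d = 1/u = 0.7788
Per-period rate: rΔt = 0.06·1 = 0.06, so R = e^0.06 = 1.0618
Risk-neutral probability p = (e^0.06 − 0.7788)/(1.2840 − 0.7788) = 0.2830/0.5052 = 0.5602
Terminal stock prices: S_u = 179.8, S_d = 109
Terminal payoffs (K − S): max(-69.76, 0) = 0, max(0.9679, 0) = 0.9679
Node 0 (S = 140): V_0 = e^(−0.06)·[0.5602·0.0000 + 0.4398·0.9679] = 0.4009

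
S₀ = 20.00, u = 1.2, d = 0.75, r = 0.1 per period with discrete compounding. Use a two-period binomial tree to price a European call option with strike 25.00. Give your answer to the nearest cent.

Risk-neutral probability p = (1 + 0.1 − 0.75)/(1.2 − 0.75) = 0.3500/0.4500 = 0.7778
Terminal stock prices: S_uu = 28.8, S_ud = 18, S_dd = 11.25
Terminal payoffs (S − K): max(3.8, 0) = 3.8, max(-7, 0) = 0, max(-13.75, 0) = 0
Node u (S = 24): V_u = 1/1.1·[0.7778·3.8000 + 0.2222·0.0000] = 2.6869
Node d (S = 15): V_d = 1/1.1·[0.7778·0.0000 + 0.2222·0.0000] = 0.0000
Node 0 (S = 20): V_0 = 1/1.1·[0.7778·2.6869 + 0.2222·0.0000] = 1.8998

1.90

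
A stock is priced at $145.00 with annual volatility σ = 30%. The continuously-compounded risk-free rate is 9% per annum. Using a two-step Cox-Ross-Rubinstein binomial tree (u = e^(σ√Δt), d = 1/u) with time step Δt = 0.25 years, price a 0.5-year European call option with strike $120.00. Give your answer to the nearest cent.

CRR parameters: u = e^(σ√Δt) = e^(0.3·√0.25) = 1.1618, d = 1/u = 0.8607
Per-period rate: rΔt = 0.09·0.25 = 0.0225, so R = e^0.0225 = 1.0228
Risk-neutral probability p = (e^0.0225 − 0.8607)/(1.1618 − 0.8607) = 0.1620/0.3011 = 0.5381
Terminal stock prices: S_uu = 195.7, S_ud = 145, S_dd = 107.4
Terminal payoffs (S − K): max(75.73, 0) = 75.73, max(25, 0) = 25, max(-12.58, 0) = 0
Node u (S = 168.5): V_u = e^(−0.0225)·[0.5381·75.7295 + 0.4619·25.0000] = 51.1358
Node d (S = 124.8): V_d = e^(−0.0225)·[0.5381·25.0000 + 0.4619·0.0000] = 13.1541
Node 0 (S = 145): V_0 = e^(−0.0225)·[0.5381·51.1358 + 0.4619·13.1541] = 32.8460

$32.85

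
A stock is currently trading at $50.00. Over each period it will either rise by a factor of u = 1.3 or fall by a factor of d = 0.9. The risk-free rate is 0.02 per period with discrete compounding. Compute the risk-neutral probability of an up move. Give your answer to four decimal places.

p = 0.3000

Risk-neutral probability p = (1 + 0.02 − 0.9)/(1.3 − 0.9) = 0.1200/0.4000 = 0.3000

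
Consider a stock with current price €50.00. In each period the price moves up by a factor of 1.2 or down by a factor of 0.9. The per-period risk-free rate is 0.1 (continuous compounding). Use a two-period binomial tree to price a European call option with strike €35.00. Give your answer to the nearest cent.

Risk-neutral probability p = (e^0.1 − 0.9)/(1.2 − 0.9) = 0.2052/0.3000 = 0.6839
Terminal stock prices: S_uu = 72, S_ud = 54, S_dd = 40.5
Terminal payoffs (S − K): max(37, 0) = 37, max(19, 0) = 19, max(5.5, 0) = 5.5
Node u (S = 60): V_u = e^(−0.1)·[0.6839·37.0000 + 0.3161·19.0000] = 28.3307
Node d (S = 45): V_d = e^(−0.1)·[0.6839·19.0000 + 0.3161·5.5000] = 13.3307
Node 0 (S = 50): V_0 = e^(−0.1)·[0.6839·28.3307 + 0.3161·13.3307] = 21.3444

€21.34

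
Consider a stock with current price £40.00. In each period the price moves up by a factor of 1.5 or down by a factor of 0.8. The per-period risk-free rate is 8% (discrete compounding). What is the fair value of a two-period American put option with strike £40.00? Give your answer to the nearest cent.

Risk-neutral probability p = (1 + 0.08 − 0.8)/(1.5 − 0.8) = 0.2800/0.7000 = 0.4000
Terminal stock prices: S_uu = 90, S_ud = 48, S_dd = 25.6
Terminal payoffs (K − S): max(-50, 0) = 0, max(-8, 0) = 0, max(14.4, 0) = 14.4
Node u (S = 60): continuation = 1/1.08·[0.4000·0.0000 + 0.6000·0.0000] = 0.0000; exercise value = 0.0000 ≤ continuation, so V_u = 0.0000
Node d (S = 32): continuation = 1/1.08·[0.4000·0.0000 + 0.6000·14.4000] = 8.0000; exercise value = 8.0000 ≤ continuation, so V_d = 8.0000
Node 0 (S = 40): continuation = 1/1.08·[0.4000·0.0000 + 0.6000·8.0000] = 4.4444; exercise value = 0.0000 ≤ continuation, so V_0 = 4.4444

£4.44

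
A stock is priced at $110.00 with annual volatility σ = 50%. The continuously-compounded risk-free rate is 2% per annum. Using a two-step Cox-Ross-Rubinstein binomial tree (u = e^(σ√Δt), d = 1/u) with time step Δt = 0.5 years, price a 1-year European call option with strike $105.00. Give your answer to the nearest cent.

$23.45

CRR parameters: u = e^(σ√Δt) = e^(0.5·√0.5) = 1.4241, d = 1/u = 0.7022
Per-period rate: rΔt = 0.02·0.5 = 0.01, so R = e^0.01 = 1.0101
Risk-neutral probability p = (e^0.01 − 0.7022)/(1.4241 − 0.7022) = 0.3079/0.7219 = 0.4264
Terminal stock prices: S_uu = 223.1, S_ud = 110, S_dd = 54.24
Terminal payoffs (S − K): max(118.1, 0) = 118.1, max(5, 0) = 5, max(-50.76, 0) = 0
Node u (S = 156.7): V_u = e^(−0.01)·[0.4264·118.0926 + 0.5736·5.0000] = 52.6979
Node d (S = 77.24): V_d = e^(−0.01)·[0.4264·5.0000 + 0.5736·0.0000] = 2.1110
Node 0 (S = 110): V_0 = e^(−0.01)·[0.4264·52.6979 + 0.5736·2.1110] = 23.4477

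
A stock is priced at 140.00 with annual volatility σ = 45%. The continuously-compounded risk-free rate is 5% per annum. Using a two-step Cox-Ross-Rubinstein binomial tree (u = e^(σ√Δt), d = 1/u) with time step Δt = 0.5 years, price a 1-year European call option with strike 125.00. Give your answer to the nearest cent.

CRR parameters: u = e^(σ√Δt) = e^(0.45·√0.5) = 1.3746, d = 1/u = 0.7275
Per-period rate: rΔt = 0.05·0.5 = 0.025, so R = e^0.025 = 1.0253
Risk-neutral probability p = (e^0.025 − 0.7275)/(1.3746 − 0.7275) = 0.2979/0.6472 = 0.4602
Terminal stock prices: S_uu = 264.6, S_ud = 140, S_dd = 74.09
Terminal payoffs (S − K): max(139.6, 0) = 139.6, max(15, 0) = 15, max(-50.91, 0) = 0
Node u (S = 192.5): V_u = e^(−0.025)·[0.4602·139.5522 + 0.5398·15.0000] = 70.5370
Node d (S = 101.8): V_d = e^(−0.025)·[0.4602·15.0000 + 0.5398·0.0000] = 6.7330
Node 0 (S = 140): V_0 = e^(−0.025)·[0.4602·70.5370 + 0.5398·6.7330] = 35.2063

35.21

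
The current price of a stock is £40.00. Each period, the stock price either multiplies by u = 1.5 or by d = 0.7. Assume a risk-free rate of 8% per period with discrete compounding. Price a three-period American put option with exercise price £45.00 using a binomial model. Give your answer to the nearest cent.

£9.89

Risk-neutral probability p = (1 + 0.08 − 0.7)/(1.5 − 0.7) = 0.3800/0.8000 = 0.4750
Terminal stock prices: S_uuu = 135, S_uud = 63, S_udd = 29.4, S_ddd = 13.72
Terminal payoffs (K − S): max(-90, 0) = 0, max(-18, 0) = 0, max(15.6, 0) = 15.6, max(31.28, 0) = 31.28
Node uu (S = 90): continuation = 1/1.08·[0.4750·0.0000 + 0.5250·0.0000] = 0.0000; exercise value = 0.0000 ≤ continuation, so V_uu = 0.0000
Node ud (S = 42): continuation = 1/1.08·[0.4750·0.0000 + 0.5250·15.6000] = 7.5833; exercise value = 3.0000 ≤ continuation, so V_ud = 7.5833
Node dd (S = 19.6): continuation = 1/1.08·[0.4750·15.6000 + 0.5250·31.2800] = 22.0667; exercise value = 25.4000 > continuation, so V_dd = 25.4000 (exercise)
Node u (S = 60): continuation = 1/1.08·[0.4750·0.0000 + 0.5250·7.5833] = 3.6863; exercise value = 0.0000 ≤ continuation, so V_u = 3.6863
Node d (S = 28): continuation = 1/1.08·[0.4750·7.5833 + 0.5250·25.4000] = 15.6825; exercise value = 17.0000 > continuation, so V_d = 17.0000 (exercise)
Node 0 (S = 40): continuation = 1/1.08·[0.4750·3.6863 + 0.5250·17.0000] = 9.8852; exercise value = 5.0000 ≤ continuation, so V_0 = 9.8852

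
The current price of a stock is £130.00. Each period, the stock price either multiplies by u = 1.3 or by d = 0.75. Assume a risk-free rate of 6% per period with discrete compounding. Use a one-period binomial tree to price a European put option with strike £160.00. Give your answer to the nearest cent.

Risk-neutral probability p = (1 + 0.06 − 0.75)/(1.3 − 0.75) = 0.3100/0.5500 = 0.5636
Terminal stock prices: S_u = 169, S_d = 97.5
Terminal payoffs (K − S): max(-9, 0) = 0, max(62.5, 0) = 62.5
Node 0 (S = 130): V_0 = 1/1.06·[0.5636·0.0000 + 0.4364·62.5000] = 25.7290

£25.73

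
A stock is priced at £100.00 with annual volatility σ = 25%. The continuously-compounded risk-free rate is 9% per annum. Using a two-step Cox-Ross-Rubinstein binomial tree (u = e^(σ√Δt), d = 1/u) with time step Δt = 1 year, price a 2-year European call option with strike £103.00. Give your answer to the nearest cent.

CRR parameters: u = e^(σ√Δt) = e^(0.25·√1) = 1.2840, d = 1/u = 0.7788
Per-period rate: rΔt = 0.09·1 = 0.09, so R = e^0.09 = 1.0942
Risk-neutral probability p = (e^0.09 − 0.7788)/(1.2840 − 0.7788) = 0.3154/0.5052 = 0.6242
Terminal stock prices: S_uu = 164.9, S_ud = 100, S_dd = 60.65
Terminal payoffs (S − K): max(61.87, 0) = 61.87, max(-3, 0) = 0, max(-42.35, 0) = 0
Node u (S = 128.4): V_u = e^(−0.09)·[0.6242·61.8721 + 0.3758·0.0000] = 35.2979
Node d (S = 77.88): V_d = e^(−0.09)·[0.6242·0.0000 + 0.3758·0.0000] = 0.0000
Node 0 (S = 100): V_0 = e^(−0.09)·[0.6242·35.2979 + 0.3758·0.0000] = 20.1374

£20.14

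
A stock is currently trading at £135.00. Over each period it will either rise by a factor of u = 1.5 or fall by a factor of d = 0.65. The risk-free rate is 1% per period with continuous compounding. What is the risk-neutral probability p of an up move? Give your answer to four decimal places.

p = 0.4236

Risk-neutral probability p = (e^0.01 − 0.65)/(1.5 − 0.65) = 0.3601/0.8500 = 0.4236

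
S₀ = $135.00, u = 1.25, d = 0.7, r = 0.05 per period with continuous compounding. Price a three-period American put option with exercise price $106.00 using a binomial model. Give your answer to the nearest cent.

Risk-neutral probability p = (e^0.05 − 0.7)/(1.25 − 0.7) = 0.3513/0.5500 = 0.6387
Terminal stock prices: S_uuu = 263.7, S_uud = 147.7, S_udd = 82.69, S_ddd = 46.3
Terminal payoffs (K − S): max(-157.7, 0) = 0, max(-41.66, 0) = 0, max(23.31, 0) = 23.31, max(59.7, 0) = 59.7
Node uu (S = 210.9): continuation = e^(−0.05)·[0.6387·0.0000 + 0.3613·0.0000] = 0.0000; exercise value = 0.0000 ≤ continuation, so V_uu = 0.0000
Node ud (S = 118.1): continuation = e^(−0.05)·[0.6387·0.0000 + 0.3613·23.3125] = 8.0126; exercise value = 0.0000 ≤ continuation, so V_ud = 8.0126
Node dd (S = 66.15): continuation = e^(−0.05)·[0.6387·23.3125 + 0.3613·59.6950] = 34.6803; exercise value = 39.8500 > continuation, so V_dd = 39.8500 (exercise)
Node u (S = 168.8): continuation = e^(−0.05)·[0.6387·0.0000 + 0.3613·8.0126] = 2.7540; exercise value = 0.0000 ≤ continuation, so V_u = 2.7540
Node d (S = 94.5): continuation = e^(−0.05)·[0.6387·8.0126 + 0.3613·39.8500] = 18.5644; exercise value = 11.5000 ≤ continuation, so V_d = 18.5644
Node 0 (S = 135): continuation = e^(−0.05)·[0.6387·2.7540 + 0.3613·18.5644] = 8.0538; exercise value = 0.0000 ≤ continuation, so V_0 = 8.0538

$8.05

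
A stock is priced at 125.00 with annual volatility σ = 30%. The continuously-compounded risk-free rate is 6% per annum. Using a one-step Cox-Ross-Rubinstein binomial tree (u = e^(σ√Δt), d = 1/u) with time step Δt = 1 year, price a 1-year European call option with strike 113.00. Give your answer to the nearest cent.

27.67

CRR parameters: u = e^(σ√Δt) = e^(0.3·√1) = 1.3499, d = 1/u = 0.7408
Per-period rate: rΔt = 0.06·1 = 0.06, so R = e^0.06 = 1.0618
Risk-neutral probability p = (e^0.06 − 0.7408)/(1.3499 − 0.7408) = 0.3210/0.6090 = 0.5271
Terminal stock prices: S_u = 168.7, S_d = 92.6
Terminal payoffs (S − K): max(55.73, 0) = 55.73, max(-20.4, 0) = 0
Node 0 (S = 125): V_0 = e^(−0.06)·[0.5271·55.7324 + 0.4729·0.0000] = 27.6652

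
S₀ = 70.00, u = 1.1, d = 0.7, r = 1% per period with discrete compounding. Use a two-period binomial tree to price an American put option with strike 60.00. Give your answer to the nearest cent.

3.49

Risk-neutral probability p = (1 + 0.01 − 0.7)/(1.1 − 0.7) = 0.3100/0.4000 = 0.7750
Terminal stock prices: S_uu = 84.7, S_ud = 53.9, S_dd = 34.3
Terminal payoffs (K − S): max(-24.7, 0) = 0, max(6.1, 0) = 6.1, max(25.7, 0) = 25.7
Node u (S = 77): continuation = 1/1.01·[0.7750·0.0000 + 0.2250·6.1000] = 1.3589; exercise value = 0.0000 ≤ continuation, so V_u = 1.3589
Node d (S = 49): continuation = 1/1.01·[0.7750·6.1000 + 0.2250·25.7000] = 10.4059; exercise value = 11.0000 > continuation, so V_d = 11.0000 (exercise)
Node 0 (S = 70): continuation = 1/1.01·[0.7750·1.3589 + 0.2250·11.0000] = 3.4932; exercise value = 0.0000 ≤ continuation, so V_0 = 3.4932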